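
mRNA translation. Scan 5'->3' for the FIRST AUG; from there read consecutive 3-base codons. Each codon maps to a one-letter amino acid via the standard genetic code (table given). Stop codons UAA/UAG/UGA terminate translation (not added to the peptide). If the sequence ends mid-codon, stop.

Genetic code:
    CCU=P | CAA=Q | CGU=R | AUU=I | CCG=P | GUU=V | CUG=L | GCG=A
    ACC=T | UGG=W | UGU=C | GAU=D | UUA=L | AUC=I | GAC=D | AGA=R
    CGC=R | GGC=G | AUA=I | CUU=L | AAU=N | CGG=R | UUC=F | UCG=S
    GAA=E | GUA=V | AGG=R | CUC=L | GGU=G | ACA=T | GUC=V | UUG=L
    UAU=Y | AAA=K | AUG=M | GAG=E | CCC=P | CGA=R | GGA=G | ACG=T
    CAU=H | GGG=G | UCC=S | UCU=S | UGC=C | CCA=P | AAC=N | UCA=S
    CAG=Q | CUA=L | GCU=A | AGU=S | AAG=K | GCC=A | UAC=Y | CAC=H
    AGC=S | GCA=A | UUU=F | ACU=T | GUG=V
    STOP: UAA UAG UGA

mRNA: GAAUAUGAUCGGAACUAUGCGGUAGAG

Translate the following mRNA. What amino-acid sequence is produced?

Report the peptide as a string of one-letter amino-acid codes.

Answer: MIGTMR

Derivation:
start AUG at pos 4
pos 4: AUG -> M; peptide=M
pos 7: AUC -> I; peptide=MI
pos 10: GGA -> G; peptide=MIG
pos 13: ACU -> T; peptide=MIGT
pos 16: AUG -> M; peptide=MIGTM
pos 19: CGG -> R; peptide=MIGTMR
pos 22: UAG -> STOP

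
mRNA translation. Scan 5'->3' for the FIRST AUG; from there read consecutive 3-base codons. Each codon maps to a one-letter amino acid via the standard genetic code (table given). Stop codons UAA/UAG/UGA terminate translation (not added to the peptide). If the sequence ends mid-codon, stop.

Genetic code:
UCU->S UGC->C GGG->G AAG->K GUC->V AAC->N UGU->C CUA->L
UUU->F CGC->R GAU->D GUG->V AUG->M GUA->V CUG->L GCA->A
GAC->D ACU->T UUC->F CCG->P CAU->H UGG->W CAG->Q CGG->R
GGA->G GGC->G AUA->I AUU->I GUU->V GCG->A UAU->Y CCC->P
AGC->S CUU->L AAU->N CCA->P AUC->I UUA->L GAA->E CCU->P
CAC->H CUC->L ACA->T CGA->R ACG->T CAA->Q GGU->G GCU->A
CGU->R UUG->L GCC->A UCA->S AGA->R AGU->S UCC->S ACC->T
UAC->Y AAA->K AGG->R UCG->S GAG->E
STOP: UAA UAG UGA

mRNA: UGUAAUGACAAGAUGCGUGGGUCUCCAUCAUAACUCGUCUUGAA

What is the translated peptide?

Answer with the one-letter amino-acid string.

Answer: MTRCVGLHHNSS

Derivation:
start AUG at pos 4
pos 4: AUG -> M; peptide=M
pos 7: ACA -> T; peptide=MT
pos 10: AGA -> R; peptide=MTR
pos 13: UGC -> C; peptide=MTRC
pos 16: GUG -> V; peptide=MTRCV
pos 19: GGU -> G; peptide=MTRCVG
pos 22: CUC -> L; peptide=MTRCVGL
pos 25: CAU -> H; peptide=MTRCVGLH
pos 28: CAU -> H; peptide=MTRCVGLHH
pos 31: AAC -> N; peptide=MTRCVGLHHN
pos 34: UCG -> S; peptide=MTRCVGLHHNS
pos 37: UCU -> S; peptide=MTRCVGLHHNSS
pos 40: UGA -> STOP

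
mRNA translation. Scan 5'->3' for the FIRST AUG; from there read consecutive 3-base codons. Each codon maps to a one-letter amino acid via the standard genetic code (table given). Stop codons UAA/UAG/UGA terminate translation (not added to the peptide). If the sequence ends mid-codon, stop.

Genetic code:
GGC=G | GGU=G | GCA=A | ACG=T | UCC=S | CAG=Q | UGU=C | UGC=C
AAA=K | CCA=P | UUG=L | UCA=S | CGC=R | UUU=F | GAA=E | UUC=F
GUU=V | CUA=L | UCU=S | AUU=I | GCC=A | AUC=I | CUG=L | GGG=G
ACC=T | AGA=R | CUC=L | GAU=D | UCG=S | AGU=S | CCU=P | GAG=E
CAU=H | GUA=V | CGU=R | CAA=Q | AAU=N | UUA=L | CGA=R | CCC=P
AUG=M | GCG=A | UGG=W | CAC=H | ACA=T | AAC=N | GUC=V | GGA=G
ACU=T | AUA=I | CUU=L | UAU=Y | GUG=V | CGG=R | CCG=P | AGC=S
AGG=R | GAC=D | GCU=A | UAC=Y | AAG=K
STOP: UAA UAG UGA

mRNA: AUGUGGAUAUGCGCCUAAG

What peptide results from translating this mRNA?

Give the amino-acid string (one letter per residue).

start AUG at pos 0
pos 0: AUG -> M; peptide=M
pos 3: UGG -> W; peptide=MW
pos 6: AUA -> I; peptide=MWI
pos 9: UGC -> C; peptide=MWIC
pos 12: GCC -> A; peptide=MWICA
pos 15: UAA -> STOP

Answer: MWICA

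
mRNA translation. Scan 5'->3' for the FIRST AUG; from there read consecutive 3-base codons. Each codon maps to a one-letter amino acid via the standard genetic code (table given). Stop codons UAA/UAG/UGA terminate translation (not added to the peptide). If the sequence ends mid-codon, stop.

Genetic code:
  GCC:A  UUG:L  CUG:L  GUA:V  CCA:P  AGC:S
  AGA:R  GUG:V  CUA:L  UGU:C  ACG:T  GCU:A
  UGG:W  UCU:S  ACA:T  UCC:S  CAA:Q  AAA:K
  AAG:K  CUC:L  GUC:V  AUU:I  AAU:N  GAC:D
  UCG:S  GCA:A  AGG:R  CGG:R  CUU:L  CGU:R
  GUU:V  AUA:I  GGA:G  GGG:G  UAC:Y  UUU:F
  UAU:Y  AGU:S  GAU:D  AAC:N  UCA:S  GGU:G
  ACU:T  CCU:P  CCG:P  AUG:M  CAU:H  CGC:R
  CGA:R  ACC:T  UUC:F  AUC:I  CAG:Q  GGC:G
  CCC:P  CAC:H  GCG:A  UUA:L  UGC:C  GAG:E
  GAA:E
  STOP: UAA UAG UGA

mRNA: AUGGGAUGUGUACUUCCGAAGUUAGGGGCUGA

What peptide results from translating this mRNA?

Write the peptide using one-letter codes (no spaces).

Answer: MGCVLPKLGA

Derivation:
start AUG at pos 0
pos 0: AUG -> M; peptide=M
pos 3: GGA -> G; peptide=MG
pos 6: UGU -> C; peptide=MGC
pos 9: GUA -> V; peptide=MGCV
pos 12: CUU -> L; peptide=MGCVL
pos 15: CCG -> P; peptide=MGCVLP
pos 18: AAG -> K; peptide=MGCVLPK
pos 21: UUA -> L; peptide=MGCVLPKL
pos 24: GGG -> G; peptide=MGCVLPKLG
pos 27: GCU -> A; peptide=MGCVLPKLGA
pos 30: only 2 nt remain (<3), stop (end of mRNA)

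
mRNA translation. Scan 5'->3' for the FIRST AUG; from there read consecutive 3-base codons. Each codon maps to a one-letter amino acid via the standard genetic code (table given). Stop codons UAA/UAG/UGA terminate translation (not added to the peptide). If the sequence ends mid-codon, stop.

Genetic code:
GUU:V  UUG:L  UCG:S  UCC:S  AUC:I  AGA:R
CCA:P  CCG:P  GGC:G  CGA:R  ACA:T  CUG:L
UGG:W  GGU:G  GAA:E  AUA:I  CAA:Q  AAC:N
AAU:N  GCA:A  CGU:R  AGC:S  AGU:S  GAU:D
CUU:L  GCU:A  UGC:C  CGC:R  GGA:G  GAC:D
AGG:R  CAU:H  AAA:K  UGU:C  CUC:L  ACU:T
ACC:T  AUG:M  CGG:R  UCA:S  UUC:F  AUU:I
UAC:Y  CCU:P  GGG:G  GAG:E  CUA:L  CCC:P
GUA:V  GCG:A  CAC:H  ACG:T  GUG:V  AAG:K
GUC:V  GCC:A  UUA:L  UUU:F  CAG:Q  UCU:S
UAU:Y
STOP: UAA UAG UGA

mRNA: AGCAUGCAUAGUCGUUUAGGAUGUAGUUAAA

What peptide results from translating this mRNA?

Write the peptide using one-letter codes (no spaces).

start AUG at pos 3
pos 3: AUG -> M; peptide=M
pos 6: CAU -> H; peptide=MH
pos 9: AGU -> S; peptide=MHS
pos 12: CGU -> R; peptide=MHSR
pos 15: UUA -> L; peptide=MHSRL
pos 18: GGA -> G; peptide=MHSRLG
pos 21: UGU -> C; peptide=MHSRLGC
pos 24: AGU -> S; peptide=MHSRLGCS
pos 27: UAA -> STOP

Answer: MHSRLGCS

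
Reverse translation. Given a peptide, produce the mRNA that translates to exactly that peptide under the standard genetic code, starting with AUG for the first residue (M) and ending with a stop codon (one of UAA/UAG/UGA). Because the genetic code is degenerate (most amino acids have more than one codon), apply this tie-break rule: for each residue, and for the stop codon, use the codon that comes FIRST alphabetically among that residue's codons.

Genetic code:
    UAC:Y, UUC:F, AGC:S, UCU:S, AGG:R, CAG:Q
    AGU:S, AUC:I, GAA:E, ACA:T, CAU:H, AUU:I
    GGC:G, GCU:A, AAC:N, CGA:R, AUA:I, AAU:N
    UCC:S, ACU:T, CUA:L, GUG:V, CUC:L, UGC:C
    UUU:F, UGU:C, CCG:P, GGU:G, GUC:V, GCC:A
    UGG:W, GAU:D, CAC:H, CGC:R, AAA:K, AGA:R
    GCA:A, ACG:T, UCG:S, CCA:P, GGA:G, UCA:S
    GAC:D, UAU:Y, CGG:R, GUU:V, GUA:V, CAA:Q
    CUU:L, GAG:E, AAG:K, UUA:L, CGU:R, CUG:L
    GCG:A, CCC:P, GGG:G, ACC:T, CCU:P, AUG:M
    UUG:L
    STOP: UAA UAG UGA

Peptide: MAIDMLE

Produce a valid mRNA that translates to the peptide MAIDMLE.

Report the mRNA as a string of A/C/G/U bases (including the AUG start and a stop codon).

residue 1: M -> AUG (start codon)
residue 2: A codons sorted = GCA,GCC,GCG,GCU -> pick first = GCA
residue 3: I codons sorted = AUA,AUC,AUU -> pick first = AUA
residue 4: D codons sorted = GAC,GAU -> pick first = GAC
residue 5: M -> AUG (only codon)
residue 6: L codons sorted = CUA,CUC,CUG,CUU,UUA,UUG -> pick first = CUA
residue 7: E codons sorted = GAA,GAG -> pick first = GAA
terminator: stop codons sorted = UAA,UAG,UGA -> pick first = UAA

Answer: mRNA: AUGGCAAUAGACAUGCUAGAAUAA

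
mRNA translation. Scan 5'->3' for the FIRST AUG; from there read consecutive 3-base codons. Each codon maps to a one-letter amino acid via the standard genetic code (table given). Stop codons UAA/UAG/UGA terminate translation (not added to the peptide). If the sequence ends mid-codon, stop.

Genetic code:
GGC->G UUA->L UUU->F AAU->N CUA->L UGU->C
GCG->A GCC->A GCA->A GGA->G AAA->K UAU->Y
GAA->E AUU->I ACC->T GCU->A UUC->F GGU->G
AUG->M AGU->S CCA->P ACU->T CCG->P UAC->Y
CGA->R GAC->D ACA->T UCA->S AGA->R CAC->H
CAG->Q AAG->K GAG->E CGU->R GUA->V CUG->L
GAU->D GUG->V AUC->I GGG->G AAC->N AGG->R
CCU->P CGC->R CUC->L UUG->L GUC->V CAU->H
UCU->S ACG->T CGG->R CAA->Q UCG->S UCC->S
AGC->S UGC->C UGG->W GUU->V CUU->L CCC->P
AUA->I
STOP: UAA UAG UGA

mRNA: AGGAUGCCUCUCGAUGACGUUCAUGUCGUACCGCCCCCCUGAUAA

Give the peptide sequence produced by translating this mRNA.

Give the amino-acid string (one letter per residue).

Answer: MPLDDVHVVPPP

Derivation:
start AUG at pos 3
pos 3: AUG -> M; peptide=M
pos 6: CCU -> P; peptide=MP
pos 9: CUC -> L; peptide=MPL
pos 12: GAU -> D; peptide=MPLD
pos 15: GAC -> D; peptide=MPLDD
pos 18: GUU -> V; peptide=MPLDDV
pos 21: CAU -> H; peptide=MPLDDVH
pos 24: GUC -> V; peptide=MPLDDVHV
pos 27: GUA -> V; peptide=MPLDDVHVV
pos 30: CCG -> P; peptide=MPLDDVHVVP
pos 33: CCC -> P; peptide=MPLDDVHVVPP
pos 36: CCC -> P; peptide=MPLDDVHVVPPP
pos 39: UGA -> STOP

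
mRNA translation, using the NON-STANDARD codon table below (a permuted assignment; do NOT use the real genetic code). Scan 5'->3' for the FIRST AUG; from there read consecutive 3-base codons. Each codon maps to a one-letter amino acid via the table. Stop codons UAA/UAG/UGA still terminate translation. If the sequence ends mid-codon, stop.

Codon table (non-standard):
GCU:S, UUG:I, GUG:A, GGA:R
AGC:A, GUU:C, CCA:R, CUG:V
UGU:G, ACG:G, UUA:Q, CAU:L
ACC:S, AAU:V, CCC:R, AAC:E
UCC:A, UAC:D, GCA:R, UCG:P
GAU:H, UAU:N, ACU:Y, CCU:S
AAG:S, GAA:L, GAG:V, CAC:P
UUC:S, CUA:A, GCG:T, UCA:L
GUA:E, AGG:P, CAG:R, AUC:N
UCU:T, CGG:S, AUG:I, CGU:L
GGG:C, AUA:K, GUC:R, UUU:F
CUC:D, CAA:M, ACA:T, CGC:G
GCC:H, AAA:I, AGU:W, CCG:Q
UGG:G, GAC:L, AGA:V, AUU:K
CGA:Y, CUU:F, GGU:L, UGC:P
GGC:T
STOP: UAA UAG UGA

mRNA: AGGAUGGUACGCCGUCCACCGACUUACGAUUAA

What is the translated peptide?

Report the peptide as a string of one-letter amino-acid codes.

start AUG at pos 3
pos 3: AUG -> I; peptide=I
pos 6: GUA -> E; peptide=IE
pos 9: CGC -> G; peptide=IEG
pos 12: CGU -> L; peptide=IEGL
pos 15: CCA -> R; peptide=IEGLR
pos 18: CCG -> Q; peptide=IEGLRQ
pos 21: ACU -> Y; peptide=IEGLRQY
pos 24: UAC -> D; peptide=IEGLRQYD
pos 27: GAU -> H; peptide=IEGLRQYDH
pos 30: UAA -> STOP

Answer: IEGLRQYDH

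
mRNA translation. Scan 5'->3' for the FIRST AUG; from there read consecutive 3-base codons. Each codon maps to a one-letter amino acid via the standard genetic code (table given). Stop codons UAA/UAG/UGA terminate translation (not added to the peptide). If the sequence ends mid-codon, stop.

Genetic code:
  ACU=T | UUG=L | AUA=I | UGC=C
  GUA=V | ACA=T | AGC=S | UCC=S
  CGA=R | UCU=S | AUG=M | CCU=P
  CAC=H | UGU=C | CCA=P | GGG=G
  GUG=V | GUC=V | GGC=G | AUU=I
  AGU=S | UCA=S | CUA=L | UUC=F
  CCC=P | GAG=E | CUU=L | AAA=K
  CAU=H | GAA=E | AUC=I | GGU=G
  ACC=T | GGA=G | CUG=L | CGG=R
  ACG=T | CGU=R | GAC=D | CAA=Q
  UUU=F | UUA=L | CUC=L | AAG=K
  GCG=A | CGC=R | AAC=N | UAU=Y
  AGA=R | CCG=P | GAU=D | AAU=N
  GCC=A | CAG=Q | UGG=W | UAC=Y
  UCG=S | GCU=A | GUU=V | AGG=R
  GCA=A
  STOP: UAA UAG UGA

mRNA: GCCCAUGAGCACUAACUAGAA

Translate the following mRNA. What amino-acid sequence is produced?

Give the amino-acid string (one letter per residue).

start AUG at pos 4
pos 4: AUG -> M; peptide=M
pos 7: AGC -> S; peptide=MS
pos 10: ACU -> T; peptide=MST
pos 13: AAC -> N; peptide=MSTN
pos 16: UAG -> STOP

Answer: MSTN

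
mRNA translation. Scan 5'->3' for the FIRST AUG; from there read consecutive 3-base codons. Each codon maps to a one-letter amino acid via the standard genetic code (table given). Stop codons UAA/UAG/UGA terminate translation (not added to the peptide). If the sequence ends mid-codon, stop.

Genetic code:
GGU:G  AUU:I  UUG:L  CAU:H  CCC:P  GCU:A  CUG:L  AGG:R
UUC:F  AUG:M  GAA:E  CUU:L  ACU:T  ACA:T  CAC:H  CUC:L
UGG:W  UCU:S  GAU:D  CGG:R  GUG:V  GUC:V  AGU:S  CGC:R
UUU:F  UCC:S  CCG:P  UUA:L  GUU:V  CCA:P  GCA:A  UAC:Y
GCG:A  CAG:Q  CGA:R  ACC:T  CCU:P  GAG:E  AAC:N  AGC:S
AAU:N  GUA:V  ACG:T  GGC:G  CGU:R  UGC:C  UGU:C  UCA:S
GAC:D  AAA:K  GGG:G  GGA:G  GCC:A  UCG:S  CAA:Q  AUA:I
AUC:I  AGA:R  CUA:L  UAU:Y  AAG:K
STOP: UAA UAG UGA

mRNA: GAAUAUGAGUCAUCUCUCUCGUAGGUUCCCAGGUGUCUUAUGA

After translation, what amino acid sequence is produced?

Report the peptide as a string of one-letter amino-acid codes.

Answer: MSHLSRRFPGVL

Derivation:
start AUG at pos 4
pos 4: AUG -> M; peptide=M
pos 7: AGU -> S; peptide=MS
pos 10: CAU -> H; peptide=MSH
pos 13: CUC -> L; peptide=MSHL
pos 16: UCU -> S; peptide=MSHLS
pos 19: CGU -> R; peptide=MSHLSR
pos 22: AGG -> R; peptide=MSHLSRR
pos 25: UUC -> F; peptide=MSHLSRRF
pos 28: CCA -> P; peptide=MSHLSRRFP
pos 31: GGU -> G; peptide=MSHLSRRFPG
pos 34: GUC -> V; peptide=MSHLSRRFPGV
pos 37: UUA -> L; peptide=MSHLSRRFPGVL
pos 40: UGA -> STOP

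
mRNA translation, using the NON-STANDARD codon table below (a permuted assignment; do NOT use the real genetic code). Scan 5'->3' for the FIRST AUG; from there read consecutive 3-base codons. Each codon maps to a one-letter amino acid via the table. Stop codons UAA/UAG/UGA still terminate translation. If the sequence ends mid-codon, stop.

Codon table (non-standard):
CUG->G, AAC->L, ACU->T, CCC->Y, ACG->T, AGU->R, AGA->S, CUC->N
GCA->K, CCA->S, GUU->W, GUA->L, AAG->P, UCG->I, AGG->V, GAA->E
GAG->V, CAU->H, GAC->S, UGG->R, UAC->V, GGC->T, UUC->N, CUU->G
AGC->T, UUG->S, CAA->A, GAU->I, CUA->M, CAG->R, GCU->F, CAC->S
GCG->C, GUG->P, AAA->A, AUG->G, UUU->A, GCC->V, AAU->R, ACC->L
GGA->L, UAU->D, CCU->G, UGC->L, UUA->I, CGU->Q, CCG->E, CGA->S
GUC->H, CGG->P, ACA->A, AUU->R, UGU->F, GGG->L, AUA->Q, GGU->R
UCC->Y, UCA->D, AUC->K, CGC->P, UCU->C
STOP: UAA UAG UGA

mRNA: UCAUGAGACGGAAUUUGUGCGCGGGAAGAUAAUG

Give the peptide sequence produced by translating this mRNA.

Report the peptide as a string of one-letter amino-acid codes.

Answer: GSPRSLCLS

Derivation:
start AUG at pos 2
pos 2: AUG -> G; peptide=G
pos 5: AGA -> S; peptide=GS
pos 8: CGG -> P; peptide=GSP
pos 11: AAU -> R; peptide=GSPR
pos 14: UUG -> S; peptide=GSPRS
pos 17: UGC -> L; peptide=GSPRSL
pos 20: GCG -> C; peptide=GSPRSLC
pos 23: GGA -> L; peptide=GSPRSLCL
pos 26: AGA -> S; peptide=GSPRSLCLS
pos 29: UAA -> STOP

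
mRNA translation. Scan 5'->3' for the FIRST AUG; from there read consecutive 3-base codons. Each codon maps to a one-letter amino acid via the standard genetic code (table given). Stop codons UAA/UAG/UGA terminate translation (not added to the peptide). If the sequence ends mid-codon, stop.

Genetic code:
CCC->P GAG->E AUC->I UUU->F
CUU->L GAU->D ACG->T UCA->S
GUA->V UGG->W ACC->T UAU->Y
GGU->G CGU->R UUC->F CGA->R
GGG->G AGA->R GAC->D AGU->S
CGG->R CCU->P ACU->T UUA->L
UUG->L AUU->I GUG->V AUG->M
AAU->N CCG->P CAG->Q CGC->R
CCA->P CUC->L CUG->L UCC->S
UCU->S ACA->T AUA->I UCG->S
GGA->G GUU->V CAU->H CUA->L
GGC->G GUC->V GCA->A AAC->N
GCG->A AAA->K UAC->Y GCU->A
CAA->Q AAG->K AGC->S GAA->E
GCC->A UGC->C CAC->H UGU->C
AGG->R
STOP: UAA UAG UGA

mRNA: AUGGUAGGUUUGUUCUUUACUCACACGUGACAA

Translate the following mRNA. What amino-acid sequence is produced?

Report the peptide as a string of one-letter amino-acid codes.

start AUG at pos 0
pos 0: AUG -> M; peptide=M
pos 3: GUA -> V; peptide=MV
pos 6: GGU -> G; peptide=MVG
pos 9: UUG -> L; peptide=MVGL
pos 12: UUC -> F; peptide=MVGLF
pos 15: UUU -> F; peptide=MVGLFF
pos 18: ACU -> T; peptide=MVGLFFT
pos 21: CAC -> H; peptide=MVGLFFTH
pos 24: ACG -> T; peptide=MVGLFFTHT
pos 27: UGA -> STOP

Answer: MVGLFFTHT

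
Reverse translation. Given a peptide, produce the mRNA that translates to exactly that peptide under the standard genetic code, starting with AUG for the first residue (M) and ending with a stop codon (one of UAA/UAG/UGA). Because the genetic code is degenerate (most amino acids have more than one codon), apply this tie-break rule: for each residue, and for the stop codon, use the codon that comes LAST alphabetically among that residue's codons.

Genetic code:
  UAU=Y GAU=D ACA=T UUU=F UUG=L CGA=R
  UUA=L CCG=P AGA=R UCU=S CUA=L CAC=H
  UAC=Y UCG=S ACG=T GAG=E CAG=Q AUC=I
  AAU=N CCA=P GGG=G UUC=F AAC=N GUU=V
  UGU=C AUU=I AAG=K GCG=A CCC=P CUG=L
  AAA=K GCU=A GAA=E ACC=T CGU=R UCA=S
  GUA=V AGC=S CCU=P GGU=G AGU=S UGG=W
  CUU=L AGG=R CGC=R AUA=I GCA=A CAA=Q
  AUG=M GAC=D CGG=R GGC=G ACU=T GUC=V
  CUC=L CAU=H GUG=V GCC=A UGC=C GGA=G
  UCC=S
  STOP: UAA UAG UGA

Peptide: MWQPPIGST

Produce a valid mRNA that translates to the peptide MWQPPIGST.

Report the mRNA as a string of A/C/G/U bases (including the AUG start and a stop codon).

residue 1: M -> AUG (start codon)
residue 2: W -> UGG (only codon)
residue 3: Q codons sorted = CAA,CAG -> pick last = CAG
residue 4: P codons sorted = CCA,CCC,CCG,CCU -> pick last = CCU
residue 5: P codons sorted = CCA,CCC,CCG,CCU -> pick last = CCU
residue 6: I codons sorted = AUA,AUC,AUU -> pick last = AUU
residue 7: G codons sorted = GGA,GGC,GGG,GGU -> pick last = GGU
residue 8: S codons sorted = AGC,AGU,UCA,UCC,UCG,UCU -> pick last = UCU
residue 9: T codons sorted = ACA,ACC,ACG,ACU -> pick last = ACU
terminator: stop codons sorted = UAA,UAG,UGA -> pick last = UGA

Answer: mRNA: AUGUGGCAGCCUCCUAUUGGUUCUACUUGA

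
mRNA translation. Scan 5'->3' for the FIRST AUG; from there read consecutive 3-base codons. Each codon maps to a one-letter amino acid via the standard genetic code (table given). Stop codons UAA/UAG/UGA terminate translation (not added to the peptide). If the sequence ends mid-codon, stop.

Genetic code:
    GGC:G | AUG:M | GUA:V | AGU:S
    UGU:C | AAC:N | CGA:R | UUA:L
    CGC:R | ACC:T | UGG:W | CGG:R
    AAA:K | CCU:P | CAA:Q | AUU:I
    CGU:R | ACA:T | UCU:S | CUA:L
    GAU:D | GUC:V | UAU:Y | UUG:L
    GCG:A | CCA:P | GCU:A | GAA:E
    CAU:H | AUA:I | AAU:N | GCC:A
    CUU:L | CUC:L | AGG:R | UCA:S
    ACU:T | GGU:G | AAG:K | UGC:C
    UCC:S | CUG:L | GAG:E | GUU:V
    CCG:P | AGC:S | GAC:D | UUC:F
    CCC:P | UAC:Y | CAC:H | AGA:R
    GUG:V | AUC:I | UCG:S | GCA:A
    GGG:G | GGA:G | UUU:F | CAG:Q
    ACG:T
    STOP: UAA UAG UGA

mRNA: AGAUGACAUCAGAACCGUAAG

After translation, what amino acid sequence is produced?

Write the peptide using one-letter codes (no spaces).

Answer: MTSEP

Derivation:
start AUG at pos 2
pos 2: AUG -> M; peptide=M
pos 5: ACA -> T; peptide=MT
pos 8: UCA -> S; peptide=MTS
pos 11: GAA -> E; peptide=MTSE
pos 14: CCG -> P; peptide=MTSEP
pos 17: UAA -> STOP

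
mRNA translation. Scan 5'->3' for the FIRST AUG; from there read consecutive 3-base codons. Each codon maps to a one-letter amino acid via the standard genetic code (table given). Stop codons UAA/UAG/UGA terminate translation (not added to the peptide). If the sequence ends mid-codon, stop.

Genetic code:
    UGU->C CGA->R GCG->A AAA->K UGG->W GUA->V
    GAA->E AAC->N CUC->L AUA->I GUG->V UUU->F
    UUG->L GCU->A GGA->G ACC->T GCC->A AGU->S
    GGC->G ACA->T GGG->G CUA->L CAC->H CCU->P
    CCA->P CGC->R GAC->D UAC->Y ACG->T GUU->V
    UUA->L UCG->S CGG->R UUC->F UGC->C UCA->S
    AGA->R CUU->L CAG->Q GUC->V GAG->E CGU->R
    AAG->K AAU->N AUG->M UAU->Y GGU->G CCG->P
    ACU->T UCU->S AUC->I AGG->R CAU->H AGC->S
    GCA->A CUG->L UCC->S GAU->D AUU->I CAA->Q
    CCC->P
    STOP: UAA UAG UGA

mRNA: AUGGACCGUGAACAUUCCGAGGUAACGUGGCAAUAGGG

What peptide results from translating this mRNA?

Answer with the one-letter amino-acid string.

start AUG at pos 0
pos 0: AUG -> M; peptide=M
pos 3: GAC -> D; peptide=MD
pos 6: CGU -> R; peptide=MDR
pos 9: GAA -> E; peptide=MDRE
pos 12: CAU -> H; peptide=MDREH
pos 15: UCC -> S; peptide=MDREHS
pos 18: GAG -> E; peptide=MDREHSE
pos 21: GUA -> V; peptide=MDREHSEV
pos 24: ACG -> T; peptide=MDREHSEVT
pos 27: UGG -> W; peptide=MDREHSEVTW
pos 30: CAA -> Q; peptide=MDREHSEVTWQ
pos 33: UAG -> STOP

Answer: MDREHSEVTWQ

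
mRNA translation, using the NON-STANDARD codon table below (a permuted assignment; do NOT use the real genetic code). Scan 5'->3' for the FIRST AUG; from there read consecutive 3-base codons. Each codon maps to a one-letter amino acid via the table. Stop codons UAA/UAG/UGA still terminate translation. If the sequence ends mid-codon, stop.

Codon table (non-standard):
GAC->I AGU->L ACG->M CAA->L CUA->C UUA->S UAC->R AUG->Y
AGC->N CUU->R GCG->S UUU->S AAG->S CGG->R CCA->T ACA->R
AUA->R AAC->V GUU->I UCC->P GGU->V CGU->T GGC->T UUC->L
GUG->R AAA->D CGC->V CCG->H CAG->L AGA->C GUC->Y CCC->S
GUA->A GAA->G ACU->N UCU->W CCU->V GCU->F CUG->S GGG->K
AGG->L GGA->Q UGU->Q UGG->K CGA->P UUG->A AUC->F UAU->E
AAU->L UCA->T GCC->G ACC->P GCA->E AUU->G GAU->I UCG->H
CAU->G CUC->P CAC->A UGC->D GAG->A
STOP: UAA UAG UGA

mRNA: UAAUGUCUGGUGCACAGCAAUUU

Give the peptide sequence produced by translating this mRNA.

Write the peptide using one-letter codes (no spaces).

Answer: YWVELLS

Derivation:
start AUG at pos 2
pos 2: AUG -> Y; peptide=Y
pos 5: UCU -> W; peptide=YW
pos 8: GGU -> V; peptide=YWV
pos 11: GCA -> E; peptide=YWVE
pos 14: CAG -> L; peptide=YWVEL
pos 17: CAA -> L; peptide=YWVELL
pos 20: UUU -> S; peptide=YWVELLS
pos 23: only 0 nt remain (<3), stop (end of mRNA)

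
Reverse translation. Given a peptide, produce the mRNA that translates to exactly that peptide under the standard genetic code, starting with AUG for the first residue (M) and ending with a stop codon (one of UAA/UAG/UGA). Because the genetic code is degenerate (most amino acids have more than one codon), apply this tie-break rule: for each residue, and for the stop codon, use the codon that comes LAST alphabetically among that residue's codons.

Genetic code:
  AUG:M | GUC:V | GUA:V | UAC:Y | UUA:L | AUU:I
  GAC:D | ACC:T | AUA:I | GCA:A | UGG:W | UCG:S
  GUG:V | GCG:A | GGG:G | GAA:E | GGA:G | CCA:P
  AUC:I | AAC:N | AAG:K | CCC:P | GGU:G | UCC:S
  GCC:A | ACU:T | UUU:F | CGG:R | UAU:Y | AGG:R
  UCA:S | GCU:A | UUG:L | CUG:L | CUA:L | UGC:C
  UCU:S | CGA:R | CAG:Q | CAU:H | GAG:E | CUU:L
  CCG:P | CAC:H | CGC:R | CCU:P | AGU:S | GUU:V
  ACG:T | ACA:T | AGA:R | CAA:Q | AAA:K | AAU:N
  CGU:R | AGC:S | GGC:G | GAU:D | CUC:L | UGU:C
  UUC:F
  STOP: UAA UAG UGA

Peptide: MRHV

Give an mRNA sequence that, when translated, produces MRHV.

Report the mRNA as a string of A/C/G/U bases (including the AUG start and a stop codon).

Answer: mRNA: AUGCGUCAUGUUUGA

Derivation:
residue 1: M -> AUG (start codon)
residue 2: R codons sorted = AGA,AGG,CGA,CGC,CGG,CGU -> pick last = CGU
residue 3: H codons sorted = CAC,CAU -> pick last = CAU
residue 4: V codons sorted = GUA,GUC,GUG,GUU -> pick last = GUU
terminator: stop codons sorted = UAA,UAG,UGA -> pick last = UGA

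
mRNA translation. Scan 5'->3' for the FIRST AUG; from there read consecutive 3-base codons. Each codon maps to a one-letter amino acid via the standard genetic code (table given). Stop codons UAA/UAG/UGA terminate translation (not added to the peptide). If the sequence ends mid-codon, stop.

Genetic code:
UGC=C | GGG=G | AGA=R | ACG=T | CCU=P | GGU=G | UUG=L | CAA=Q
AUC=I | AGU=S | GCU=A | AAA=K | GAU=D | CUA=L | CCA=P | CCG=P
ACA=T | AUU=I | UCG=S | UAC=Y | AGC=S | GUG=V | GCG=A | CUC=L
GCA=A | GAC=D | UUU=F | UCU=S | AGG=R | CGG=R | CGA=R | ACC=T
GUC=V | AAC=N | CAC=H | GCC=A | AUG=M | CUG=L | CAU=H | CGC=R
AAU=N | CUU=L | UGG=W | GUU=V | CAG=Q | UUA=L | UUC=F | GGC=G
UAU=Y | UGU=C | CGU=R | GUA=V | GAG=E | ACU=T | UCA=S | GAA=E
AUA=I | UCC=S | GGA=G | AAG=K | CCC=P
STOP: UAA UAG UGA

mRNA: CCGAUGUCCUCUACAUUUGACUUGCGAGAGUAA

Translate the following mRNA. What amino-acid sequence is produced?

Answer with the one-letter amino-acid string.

Answer: MSSTFDLRE

Derivation:
start AUG at pos 3
pos 3: AUG -> M; peptide=M
pos 6: UCC -> S; peptide=MS
pos 9: UCU -> S; peptide=MSS
pos 12: ACA -> T; peptide=MSST
pos 15: UUU -> F; peptide=MSSTF
pos 18: GAC -> D; peptide=MSSTFD
pos 21: UUG -> L; peptide=MSSTFDL
pos 24: CGA -> R; peptide=MSSTFDLR
pos 27: GAG -> E; peptide=MSSTFDLRE
pos 30: UAA -> STOP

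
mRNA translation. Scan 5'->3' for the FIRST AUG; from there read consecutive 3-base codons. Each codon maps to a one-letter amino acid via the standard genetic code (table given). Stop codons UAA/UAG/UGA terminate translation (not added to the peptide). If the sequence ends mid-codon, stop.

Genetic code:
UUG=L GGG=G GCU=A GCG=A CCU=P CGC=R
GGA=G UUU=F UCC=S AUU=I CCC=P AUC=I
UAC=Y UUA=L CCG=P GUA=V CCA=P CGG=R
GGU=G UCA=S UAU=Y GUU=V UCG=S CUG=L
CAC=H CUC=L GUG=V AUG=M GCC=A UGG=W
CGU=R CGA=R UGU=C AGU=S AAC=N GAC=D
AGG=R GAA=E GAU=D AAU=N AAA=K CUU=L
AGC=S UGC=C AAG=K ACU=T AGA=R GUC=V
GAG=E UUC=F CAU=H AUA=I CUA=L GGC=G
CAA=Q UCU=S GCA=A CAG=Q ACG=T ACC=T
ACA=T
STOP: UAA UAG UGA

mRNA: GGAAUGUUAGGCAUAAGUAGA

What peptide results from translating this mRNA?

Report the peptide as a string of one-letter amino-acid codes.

Answer: MLGISR

Derivation:
start AUG at pos 3
pos 3: AUG -> M; peptide=M
pos 6: UUA -> L; peptide=ML
pos 9: GGC -> G; peptide=MLG
pos 12: AUA -> I; peptide=MLGI
pos 15: AGU -> S; peptide=MLGIS
pos 18: AGA -> R; peptide=MLGISR
pos 21: only 0 nt remain (<3), stop (end of mRNA)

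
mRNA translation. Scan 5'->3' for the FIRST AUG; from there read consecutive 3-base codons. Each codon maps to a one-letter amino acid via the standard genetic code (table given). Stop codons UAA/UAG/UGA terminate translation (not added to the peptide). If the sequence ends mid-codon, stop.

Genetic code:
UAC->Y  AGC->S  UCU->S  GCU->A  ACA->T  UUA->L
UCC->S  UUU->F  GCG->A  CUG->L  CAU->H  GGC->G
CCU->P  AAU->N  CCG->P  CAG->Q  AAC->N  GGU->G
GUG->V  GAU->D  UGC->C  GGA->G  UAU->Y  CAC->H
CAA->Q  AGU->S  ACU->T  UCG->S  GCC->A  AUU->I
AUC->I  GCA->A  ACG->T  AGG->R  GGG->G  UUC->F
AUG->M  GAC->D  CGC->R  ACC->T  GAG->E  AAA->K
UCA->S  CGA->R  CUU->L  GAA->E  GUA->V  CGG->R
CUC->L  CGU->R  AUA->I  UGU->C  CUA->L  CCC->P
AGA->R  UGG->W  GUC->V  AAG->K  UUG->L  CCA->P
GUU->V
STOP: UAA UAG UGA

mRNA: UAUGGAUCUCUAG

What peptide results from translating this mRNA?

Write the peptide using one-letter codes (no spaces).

Answer: MDL

Derivation:
start AUG at pos 1
pos 1: AUG -> M; peptide=M
pos 4: GAU -> D; peptide=MD
pos 7: CUC -> L; peptide=MDL
pos 10: UAG -> STOP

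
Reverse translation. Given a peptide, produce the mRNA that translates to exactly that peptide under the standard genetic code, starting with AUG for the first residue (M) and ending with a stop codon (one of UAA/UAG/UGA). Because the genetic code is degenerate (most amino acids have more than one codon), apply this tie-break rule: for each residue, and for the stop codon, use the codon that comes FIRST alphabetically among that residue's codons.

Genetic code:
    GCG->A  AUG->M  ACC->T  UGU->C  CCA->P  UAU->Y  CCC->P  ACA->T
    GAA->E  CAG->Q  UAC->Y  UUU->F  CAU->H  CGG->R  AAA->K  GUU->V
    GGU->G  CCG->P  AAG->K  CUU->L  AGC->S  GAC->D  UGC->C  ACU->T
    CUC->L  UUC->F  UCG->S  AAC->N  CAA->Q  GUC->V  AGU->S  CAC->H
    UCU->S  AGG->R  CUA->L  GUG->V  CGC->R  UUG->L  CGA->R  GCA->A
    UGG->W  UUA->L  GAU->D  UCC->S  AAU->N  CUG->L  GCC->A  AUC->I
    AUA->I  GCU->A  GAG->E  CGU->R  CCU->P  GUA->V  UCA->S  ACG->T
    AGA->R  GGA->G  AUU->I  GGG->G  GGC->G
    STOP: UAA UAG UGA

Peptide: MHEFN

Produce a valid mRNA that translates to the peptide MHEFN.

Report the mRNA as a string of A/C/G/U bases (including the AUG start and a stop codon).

residue 1: M -> AUG (start codon)
residue 2: H codons sorted = CAC,CAU -> pick first = CAC
residue 3: E codons sorted = GAA,GAG -> pick first = GAA
residue 4: F codons sorted = UUC,UUU -> pick first = UUC
residue 5: N codons sorted = AAC,AAU -> pick first = AAC
terminator: stop codons sorted = UAA,UAG,UGA -> pick first = UAA

Answer: mRNA: AUGCACGAAUUCAACUAA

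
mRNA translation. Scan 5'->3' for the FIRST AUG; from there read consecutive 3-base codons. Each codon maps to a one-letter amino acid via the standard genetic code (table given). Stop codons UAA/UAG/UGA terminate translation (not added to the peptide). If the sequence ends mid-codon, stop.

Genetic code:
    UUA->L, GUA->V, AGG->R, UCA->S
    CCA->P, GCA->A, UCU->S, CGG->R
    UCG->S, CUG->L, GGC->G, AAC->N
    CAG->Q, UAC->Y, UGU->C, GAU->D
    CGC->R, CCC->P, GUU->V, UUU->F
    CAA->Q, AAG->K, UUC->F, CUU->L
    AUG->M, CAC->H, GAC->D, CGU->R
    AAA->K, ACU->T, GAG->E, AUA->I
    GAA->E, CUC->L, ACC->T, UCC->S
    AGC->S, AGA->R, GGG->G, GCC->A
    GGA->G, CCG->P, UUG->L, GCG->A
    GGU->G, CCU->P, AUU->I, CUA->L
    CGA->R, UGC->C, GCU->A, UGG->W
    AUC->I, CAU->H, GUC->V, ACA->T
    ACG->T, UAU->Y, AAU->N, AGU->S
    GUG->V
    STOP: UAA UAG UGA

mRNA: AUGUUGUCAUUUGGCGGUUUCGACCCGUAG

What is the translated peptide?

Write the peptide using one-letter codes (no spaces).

Answer: MLSFGGFDP

Derivation:
start AUG at pos 0
pos 0: AUG -> M; peptide=M
pos 3: UUG -> L; peptide=ML
pos 6: UCA -> S; peptide=MLS
pos 9: UUU -> F; peptide=MLSF
pos 12: GGC -> G; peptide=MLSFG
pos 15: GGU -> G; peptide=MLSFGG
pos 18: UUC -> F; peptide=MLSFGGF
pos 21: GAC -> D; peptide=MLSFGGFD
pos 24: CCG -> P; peptide=MLSFGGFDP
pos 27: UAG -> STOP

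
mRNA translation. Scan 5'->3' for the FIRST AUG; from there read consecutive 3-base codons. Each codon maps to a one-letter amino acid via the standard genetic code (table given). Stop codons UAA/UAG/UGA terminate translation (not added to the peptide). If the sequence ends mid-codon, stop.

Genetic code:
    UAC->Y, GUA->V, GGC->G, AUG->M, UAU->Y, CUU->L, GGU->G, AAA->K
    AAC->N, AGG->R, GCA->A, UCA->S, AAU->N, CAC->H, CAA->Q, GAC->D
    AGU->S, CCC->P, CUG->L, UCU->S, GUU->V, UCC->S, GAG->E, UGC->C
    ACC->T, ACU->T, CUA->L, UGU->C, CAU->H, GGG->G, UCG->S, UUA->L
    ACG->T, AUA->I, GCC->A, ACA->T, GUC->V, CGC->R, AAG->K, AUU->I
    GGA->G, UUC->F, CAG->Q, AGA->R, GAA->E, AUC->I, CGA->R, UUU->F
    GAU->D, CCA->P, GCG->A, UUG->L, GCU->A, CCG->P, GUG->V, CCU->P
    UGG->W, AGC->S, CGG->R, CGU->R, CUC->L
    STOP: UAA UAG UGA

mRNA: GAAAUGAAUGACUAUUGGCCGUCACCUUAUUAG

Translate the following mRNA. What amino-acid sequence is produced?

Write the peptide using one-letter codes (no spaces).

Answer: MNDYWPSPY

Derivation:
start AUG at pos 3
pos 3: AUG -> M; peptide=M
pos 6: AAU -> N; peptide=MN
pos 9: GAC -> D; peptide=MND
pos 12: UAU -> Y; peptide=MNDY
pos 15: UGG -> W; peptide=MNDYW
pos 18: CCG -> P; peptide=MNDYWP
pos 21: UCA -> S; peptide=MNDYWPS
pos 24: CCU -> P; peptide=MNDYWPSP
pos 27: UAU -> Y; peptide=MNDYWPSPY
pos 30: UAG -> STOP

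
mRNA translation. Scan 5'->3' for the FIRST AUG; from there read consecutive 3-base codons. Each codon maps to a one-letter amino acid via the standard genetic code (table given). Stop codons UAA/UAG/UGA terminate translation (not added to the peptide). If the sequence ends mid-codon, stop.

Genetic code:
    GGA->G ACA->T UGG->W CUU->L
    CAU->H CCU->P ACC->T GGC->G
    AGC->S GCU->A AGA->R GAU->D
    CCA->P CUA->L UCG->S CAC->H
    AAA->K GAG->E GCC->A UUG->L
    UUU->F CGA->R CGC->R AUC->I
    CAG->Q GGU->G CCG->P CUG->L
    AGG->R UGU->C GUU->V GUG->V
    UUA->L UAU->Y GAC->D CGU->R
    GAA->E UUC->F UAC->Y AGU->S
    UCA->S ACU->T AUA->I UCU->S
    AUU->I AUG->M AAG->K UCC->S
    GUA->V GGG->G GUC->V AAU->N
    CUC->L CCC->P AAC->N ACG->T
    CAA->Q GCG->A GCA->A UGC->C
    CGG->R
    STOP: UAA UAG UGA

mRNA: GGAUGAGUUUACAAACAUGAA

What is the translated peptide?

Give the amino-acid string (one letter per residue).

start AUG at pos 2
pos 2: AUG -> M; peptide=M
pos 5: AGU -> S; peptide=MS
pos 8: UUA -> L; peptide=MSL
pos 11: CAA -> Q; peptide=MSLQ
pos 14: ACA -> T; peptide=MSLQT
pos 17: UGA -> STOP

Answer: MSLQT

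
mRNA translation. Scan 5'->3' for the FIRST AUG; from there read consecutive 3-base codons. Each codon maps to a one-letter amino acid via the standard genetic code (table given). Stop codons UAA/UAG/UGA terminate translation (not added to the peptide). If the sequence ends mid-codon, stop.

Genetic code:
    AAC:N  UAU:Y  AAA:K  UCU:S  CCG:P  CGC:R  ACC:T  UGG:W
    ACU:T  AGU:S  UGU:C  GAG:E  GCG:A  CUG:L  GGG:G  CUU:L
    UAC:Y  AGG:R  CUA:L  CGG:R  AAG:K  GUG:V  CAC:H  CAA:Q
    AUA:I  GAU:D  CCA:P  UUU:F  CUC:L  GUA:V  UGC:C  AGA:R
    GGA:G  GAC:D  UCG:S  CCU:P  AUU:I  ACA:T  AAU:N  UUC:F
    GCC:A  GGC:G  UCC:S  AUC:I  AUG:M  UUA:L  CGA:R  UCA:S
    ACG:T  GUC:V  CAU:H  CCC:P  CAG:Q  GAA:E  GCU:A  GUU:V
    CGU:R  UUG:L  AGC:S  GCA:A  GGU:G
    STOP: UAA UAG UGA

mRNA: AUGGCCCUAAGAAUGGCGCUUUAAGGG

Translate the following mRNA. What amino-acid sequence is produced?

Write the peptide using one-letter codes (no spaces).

start AUG at pos 0
pos 0: AUG -> M; peptide=M
pos 3: GCC -> A; peptide=MA
pos 6: CUA -> L; peptide=MAL
pos 9: AGA -> R; peptide=MALR
pos 12: AUG -> M; peptide=MALRM
pos 15: GCG -> A; peptide=MALRMA
pos 18: CUU -> L; peptide=MALRMAL
pos 21: UAA -> STOP

Answer: MALRMAL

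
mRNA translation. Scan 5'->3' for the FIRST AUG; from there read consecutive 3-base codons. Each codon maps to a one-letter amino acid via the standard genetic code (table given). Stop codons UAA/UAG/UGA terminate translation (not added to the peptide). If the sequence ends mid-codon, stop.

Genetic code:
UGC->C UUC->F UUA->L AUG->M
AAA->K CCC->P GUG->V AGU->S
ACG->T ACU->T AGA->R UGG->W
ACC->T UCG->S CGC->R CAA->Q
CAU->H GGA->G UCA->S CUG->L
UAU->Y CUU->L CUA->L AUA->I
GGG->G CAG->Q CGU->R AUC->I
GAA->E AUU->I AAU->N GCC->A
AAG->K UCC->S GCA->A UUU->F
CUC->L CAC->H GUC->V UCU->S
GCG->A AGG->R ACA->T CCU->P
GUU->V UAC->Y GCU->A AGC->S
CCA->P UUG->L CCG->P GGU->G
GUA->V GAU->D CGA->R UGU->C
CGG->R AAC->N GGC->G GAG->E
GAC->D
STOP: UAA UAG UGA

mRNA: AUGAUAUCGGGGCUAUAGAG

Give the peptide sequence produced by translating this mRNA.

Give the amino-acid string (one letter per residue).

start AUG at pos 0
pos 0: AUG -> M; peptide=M
pos 3: AUA -> I; peptide=MI
pos 6: UCG -> S; peptide=MIS
pos 9: GGG -> G; peptide=MISG
pos 12: CUA -> L; peptide=MISGL
pos 15: UAG -> STOP

Answer: MISGL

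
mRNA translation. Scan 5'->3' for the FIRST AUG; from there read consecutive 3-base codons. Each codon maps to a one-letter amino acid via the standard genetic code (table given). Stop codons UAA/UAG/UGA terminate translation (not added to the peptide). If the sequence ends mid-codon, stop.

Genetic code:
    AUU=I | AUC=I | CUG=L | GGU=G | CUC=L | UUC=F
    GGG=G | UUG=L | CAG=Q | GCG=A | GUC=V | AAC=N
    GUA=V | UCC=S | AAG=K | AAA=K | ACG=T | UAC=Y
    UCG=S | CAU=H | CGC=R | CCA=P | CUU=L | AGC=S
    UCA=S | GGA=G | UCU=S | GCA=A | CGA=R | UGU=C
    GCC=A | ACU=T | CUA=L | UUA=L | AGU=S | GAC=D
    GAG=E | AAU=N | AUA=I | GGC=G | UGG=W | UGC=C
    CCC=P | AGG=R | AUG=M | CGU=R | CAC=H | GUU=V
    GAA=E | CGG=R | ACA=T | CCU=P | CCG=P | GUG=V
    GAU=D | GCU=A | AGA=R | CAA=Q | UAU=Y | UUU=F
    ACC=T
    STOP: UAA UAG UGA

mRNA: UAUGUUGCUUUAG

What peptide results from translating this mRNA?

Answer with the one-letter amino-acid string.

start AUG at pos 1
pos 1: AUG -> M; peptide=M
pos 4: UUG -> L; peptide=ML
pos 7: CUU -> L; peptide=MLL
pos 10: UAG -> STOP

Answer: MLL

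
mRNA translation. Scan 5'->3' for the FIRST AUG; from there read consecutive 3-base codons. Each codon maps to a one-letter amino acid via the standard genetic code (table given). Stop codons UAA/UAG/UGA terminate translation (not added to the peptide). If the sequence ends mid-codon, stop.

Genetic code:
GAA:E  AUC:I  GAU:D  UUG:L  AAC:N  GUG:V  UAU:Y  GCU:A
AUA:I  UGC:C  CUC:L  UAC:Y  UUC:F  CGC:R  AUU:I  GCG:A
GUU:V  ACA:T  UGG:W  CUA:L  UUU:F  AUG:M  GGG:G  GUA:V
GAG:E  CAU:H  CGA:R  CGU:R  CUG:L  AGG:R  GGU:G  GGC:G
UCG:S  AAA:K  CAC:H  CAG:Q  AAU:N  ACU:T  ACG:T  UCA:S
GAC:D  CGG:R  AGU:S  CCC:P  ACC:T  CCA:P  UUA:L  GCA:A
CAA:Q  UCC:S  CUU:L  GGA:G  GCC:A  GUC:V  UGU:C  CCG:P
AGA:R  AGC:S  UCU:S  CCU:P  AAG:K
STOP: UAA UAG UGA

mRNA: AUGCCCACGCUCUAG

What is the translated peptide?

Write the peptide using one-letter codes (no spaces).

Answer: MPTL

Derivation:
start AUG at pos 0
pos 0: AUG -> M; peptide=M
pos 3: CCC -> P; peptide=MP
pos 6: ACG -> T; peptide=MPT
pos 9: CUC -> L; peptide=MPTL
pos 12: UAG -> STOP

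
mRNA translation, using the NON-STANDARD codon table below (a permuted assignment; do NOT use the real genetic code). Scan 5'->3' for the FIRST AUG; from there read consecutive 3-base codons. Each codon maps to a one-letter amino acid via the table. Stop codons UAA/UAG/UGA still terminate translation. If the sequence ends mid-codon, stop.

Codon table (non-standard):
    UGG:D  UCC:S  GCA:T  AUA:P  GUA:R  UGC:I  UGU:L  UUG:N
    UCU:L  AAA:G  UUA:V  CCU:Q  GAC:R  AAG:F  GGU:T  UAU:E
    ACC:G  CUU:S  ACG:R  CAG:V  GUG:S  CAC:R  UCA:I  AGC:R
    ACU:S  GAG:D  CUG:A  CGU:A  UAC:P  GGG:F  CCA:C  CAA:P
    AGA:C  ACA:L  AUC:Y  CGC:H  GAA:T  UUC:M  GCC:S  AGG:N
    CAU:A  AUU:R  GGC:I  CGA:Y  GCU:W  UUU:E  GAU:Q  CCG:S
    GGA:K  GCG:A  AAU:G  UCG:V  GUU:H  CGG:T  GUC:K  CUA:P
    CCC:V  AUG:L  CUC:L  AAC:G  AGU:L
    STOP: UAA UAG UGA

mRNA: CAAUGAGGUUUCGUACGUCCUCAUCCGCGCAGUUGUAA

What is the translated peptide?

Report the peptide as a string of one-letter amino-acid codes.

start AUG at pos 2
pos 2: AUG -> L; peptide=L
pos 5: AGG -> N; peptide=LN
pos 8: UUU -> E; peptide=LNE
pos 11: CGU -> A; peptide=LNEA
pos 14: ACG -> R; peptide=LNEAR
pos 17: UCC -> S; peptide=LNEARS
pos 20: UCA -> I; peptide=LNEARSI
pos 23: UCC -> S; peptide=LNEARSIS
pos 26: GCG -> A; peptide=LNEARSISA
pos 29: CAG -> V; peptide=LNEARSISAV
pos 32: UUG -> N; peptide=LNEARSISAVN
pos 35: UAA -> STOP

Answer: LNEARSISAVN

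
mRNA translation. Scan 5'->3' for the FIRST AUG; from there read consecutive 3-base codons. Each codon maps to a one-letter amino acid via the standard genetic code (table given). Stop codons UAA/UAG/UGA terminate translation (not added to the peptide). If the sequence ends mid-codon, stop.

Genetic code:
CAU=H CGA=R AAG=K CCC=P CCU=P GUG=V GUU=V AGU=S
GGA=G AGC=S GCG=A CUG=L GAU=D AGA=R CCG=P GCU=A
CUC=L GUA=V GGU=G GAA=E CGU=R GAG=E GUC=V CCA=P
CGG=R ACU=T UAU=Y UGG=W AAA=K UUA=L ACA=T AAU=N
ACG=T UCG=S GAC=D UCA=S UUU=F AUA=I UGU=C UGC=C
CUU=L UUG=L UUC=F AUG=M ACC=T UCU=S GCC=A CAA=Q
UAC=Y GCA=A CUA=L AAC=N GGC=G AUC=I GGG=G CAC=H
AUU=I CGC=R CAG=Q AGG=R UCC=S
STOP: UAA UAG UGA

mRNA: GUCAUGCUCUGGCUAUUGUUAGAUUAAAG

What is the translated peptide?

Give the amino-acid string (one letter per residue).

Answer: MLWLLLD

Derivation:
start AUG at pos 3
pos 3: AUG -> M; peptide=M
pos 6: CUC -> L; peptide=ML
pos 9: UGG -> W; peptide=MLW
pos 12: CUA -> L; peptide=MLWL
pos 15: UUG -> L; peptide=MLWLL
pos 18: UUA -> L; peptide=MLWLLL
pos 21: GAU -> D; peptide=MLWLLLD
pos 24: UAA -> STOP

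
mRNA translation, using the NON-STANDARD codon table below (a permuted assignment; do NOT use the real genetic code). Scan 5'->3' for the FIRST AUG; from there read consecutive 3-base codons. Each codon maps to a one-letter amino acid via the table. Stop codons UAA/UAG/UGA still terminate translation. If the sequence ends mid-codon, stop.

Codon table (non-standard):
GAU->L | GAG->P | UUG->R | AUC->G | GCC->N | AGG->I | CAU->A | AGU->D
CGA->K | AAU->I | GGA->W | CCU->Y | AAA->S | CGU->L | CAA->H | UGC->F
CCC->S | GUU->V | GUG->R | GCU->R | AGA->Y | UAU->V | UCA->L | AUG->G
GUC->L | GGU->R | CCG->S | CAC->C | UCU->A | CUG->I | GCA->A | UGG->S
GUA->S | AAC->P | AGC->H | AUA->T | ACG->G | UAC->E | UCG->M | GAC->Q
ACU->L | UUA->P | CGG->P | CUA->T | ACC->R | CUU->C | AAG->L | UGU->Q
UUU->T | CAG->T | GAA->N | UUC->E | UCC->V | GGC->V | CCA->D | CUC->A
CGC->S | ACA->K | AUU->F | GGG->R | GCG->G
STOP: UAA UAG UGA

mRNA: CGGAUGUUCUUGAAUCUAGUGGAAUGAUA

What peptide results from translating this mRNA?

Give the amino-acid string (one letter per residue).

Answer: GERITRN

Derivation:
start AUG at pos 3
pos 3: AUG -> G; peptide=G
pos 6: UUC -> E; peptide=GE
pos 9: UUG -> R; peptide=GER
pos 12: AAU -> I; peptide=GERI
pos 15: CUA -> T; peptide=GERIT
pos 18: GUG -> R; peptide=GERITR
pos 21: GAA -> N; peptide=GERITRN
pos 24: UGA -> STOP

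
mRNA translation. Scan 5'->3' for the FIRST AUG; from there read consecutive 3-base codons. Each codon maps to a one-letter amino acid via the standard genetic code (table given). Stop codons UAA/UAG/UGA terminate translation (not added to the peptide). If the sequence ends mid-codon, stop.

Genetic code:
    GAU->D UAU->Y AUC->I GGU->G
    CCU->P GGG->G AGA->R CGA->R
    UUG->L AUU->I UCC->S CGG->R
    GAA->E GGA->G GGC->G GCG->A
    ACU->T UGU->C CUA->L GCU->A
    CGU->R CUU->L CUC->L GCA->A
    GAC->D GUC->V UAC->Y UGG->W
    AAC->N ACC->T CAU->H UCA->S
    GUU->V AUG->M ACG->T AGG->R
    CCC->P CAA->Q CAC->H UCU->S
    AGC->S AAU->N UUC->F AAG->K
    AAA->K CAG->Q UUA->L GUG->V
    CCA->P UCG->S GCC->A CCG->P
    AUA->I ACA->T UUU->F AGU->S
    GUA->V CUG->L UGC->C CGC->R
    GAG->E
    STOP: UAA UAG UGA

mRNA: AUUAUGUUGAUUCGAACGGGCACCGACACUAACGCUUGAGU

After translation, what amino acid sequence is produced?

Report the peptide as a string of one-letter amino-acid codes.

start AUG at pos 3
pos 3: AUG -> M; peptide=M
pos 6: UUG -> L; peptide=ML
pos 9: AUU -> I; peptide=MLI
pos 12: CGA -> R; peptide=MLIR
pos 15: ACG -> T; peptide=MLIRT
pos 18: GGC -> G; peptide=MLIRTG
pos 21: ACC -> T; peptide=MLIRTGT
pos 24: GAC -> D; peptide=MLIRTGTD
pos 27: ACU -> T; peptide=MLIRTGTDT
pos 30: AAC -> N; peptide=MLIRTGTDTN
pos 33: GCU -> A; peptide=MLIRTGTDTNA
pos 36: UGA -> STOP

Answer: MLIRTGTDTNA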